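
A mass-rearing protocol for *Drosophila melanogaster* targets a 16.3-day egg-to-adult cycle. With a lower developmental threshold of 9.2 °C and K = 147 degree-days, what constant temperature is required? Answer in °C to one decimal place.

Required daily accumulation = 147 / 16.3 = 9.018 DD/day.
T = T_base + 9.018 = 9.2 + 9.018 = 18.218 ≈ 18.2 °C.

18.2 °C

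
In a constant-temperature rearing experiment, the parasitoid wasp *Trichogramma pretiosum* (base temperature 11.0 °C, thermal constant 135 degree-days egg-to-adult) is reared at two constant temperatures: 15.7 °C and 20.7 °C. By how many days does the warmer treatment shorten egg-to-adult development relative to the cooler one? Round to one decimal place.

At 15.7 °C: 135 / (15.7 − 11.0) = 135 / 4.7 = 28.723 d.
At 20.7 °C: 135 / (20.7 − 11.0) = 135 / 9.7 = 13.918 d.
Difference = |28.723 − 13.918| = 14.806 ≈ 14.8 days.

14.8 days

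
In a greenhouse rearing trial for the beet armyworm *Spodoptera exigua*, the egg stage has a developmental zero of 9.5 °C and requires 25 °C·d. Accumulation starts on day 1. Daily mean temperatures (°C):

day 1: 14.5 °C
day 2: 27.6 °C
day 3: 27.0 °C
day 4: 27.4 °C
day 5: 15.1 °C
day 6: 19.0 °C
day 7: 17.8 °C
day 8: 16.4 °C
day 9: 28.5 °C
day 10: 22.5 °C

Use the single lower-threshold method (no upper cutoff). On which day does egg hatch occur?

Daily DD above 9.5 °C: 5.0, 18.1, 17.5, 17.9, 5.6, 9.5, 8.3, 6.9, 19.0, 13.0.
Cumulative: 5.0, 23.1, 40.6, 58.5, 64.1, 73.6, 81.9, 88.8, 107.8, 120.8.
The total first reaches 25 DD on day 3.

day 3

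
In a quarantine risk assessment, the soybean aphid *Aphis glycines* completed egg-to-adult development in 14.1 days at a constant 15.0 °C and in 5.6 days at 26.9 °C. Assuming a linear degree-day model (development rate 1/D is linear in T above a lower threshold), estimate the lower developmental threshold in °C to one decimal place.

7.2 °C

Equal thermal constants: D₁(T₁ − T_b) = D₂(T₂ − T_b).
14.1·(15.0 − T_b) = 5.6·(26.9 − T_b)
T_b = (14.1·15.0 − 5.6·26.9) / (14.1 − 5.6) = 60.86 / 8.5 = 7.160 °C ≈ 7.2 °C.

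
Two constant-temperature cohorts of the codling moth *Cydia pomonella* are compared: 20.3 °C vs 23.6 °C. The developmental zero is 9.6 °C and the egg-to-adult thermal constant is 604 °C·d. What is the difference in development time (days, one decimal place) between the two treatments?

13.3 days

At 20.3 °C: 604 / (20.3 − 9.6) = 604 / 10.7 = 56.449 d.
At 23.6 °C: 604 / (23.6 − 9.6) = 604 / 14.0 = 43.143 d.
Difference = |56.449 − 43.143| = 13.306 ≈ 13.3 days.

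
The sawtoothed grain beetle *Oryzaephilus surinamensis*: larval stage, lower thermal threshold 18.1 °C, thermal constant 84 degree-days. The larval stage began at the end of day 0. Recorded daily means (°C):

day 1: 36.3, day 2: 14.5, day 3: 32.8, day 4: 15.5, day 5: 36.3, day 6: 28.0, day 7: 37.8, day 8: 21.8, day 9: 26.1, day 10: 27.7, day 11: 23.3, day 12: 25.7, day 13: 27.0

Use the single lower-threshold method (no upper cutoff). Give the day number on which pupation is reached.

day 8

Daily DD above 18.1 °C: 18.2, 0.0, 14.7, 0.0, 18.2, 9.9, 19.7, 3.7, 8.0, 9.6, 5.2, 7.6, 8.9.
Cumulative: 18.2, 18.2, 32.9, 32.9, 51.1, 61.0, 80.7, 84.4, 92.4, 102.0, 107.2, 114.8, 123.7.
The total first reaches 84 DD on day 8.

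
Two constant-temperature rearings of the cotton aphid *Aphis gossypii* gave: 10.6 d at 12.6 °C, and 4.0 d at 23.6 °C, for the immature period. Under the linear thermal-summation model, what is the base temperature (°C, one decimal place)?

5.9 °C

Linear rate model ⇒ the product D·(T − T_b) is constant across temperatures.
10.6·(12.6 − T_b) = 4.0·(23.6 − T_b)
T_b = (10.6·12.6 − 4.0·23.6) / (10.6 − 4.0) = 39.16 / 6.6 = 5.933 °C ≈ 5.9 °C.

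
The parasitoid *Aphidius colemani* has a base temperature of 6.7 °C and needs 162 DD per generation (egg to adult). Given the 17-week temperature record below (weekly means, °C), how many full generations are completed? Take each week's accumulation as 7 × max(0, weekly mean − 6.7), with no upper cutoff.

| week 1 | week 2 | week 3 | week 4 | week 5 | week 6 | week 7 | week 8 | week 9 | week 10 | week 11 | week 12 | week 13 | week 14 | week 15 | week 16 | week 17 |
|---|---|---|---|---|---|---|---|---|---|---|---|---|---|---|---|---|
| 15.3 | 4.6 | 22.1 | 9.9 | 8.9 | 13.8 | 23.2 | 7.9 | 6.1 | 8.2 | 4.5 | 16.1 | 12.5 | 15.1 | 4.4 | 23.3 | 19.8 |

Weekly DD (7 × max(0, T̄ − 6.7)): 60.2, 0.0, 107.8, 22.4, 15.4, 49.7, 115.5, 8.4, 0.0, 10.5, 0.0, 65.8, 40.6, 58.8, 0.0, 116.2, 91.7.
Season total = 763.0 DD.
Complete generations = ⌊763.0 / 162⌋ = 4.

4 generations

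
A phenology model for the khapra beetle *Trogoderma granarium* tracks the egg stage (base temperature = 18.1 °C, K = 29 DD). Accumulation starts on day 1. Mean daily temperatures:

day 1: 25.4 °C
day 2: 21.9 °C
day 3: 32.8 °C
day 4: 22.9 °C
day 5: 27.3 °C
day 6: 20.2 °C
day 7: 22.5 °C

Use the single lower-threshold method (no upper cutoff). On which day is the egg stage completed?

day 4

Daily DD above 18.1 °C: 7.3, 3.8, 14.7, 4.8, 9.2, 2.1, 4.4.
Cumulative: 7.3, 11.1, 25.8, 30.6, 39.8, 41.9, 46.3.
The total first reaches 29 DD on day 4.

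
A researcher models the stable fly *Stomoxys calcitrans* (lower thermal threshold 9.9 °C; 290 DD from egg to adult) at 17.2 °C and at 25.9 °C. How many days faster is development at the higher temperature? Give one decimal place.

21.6 days

At 17.2 °C: 290 / (17.2 − 9.9) = 290 / 7.3 = 39.726 d.
At 25.9 °C: 290 / (25.9 − 9.9) = 290 / 16.0 = 18.125 d.
Difference = |39.726 − 18.125| = 21.601 ≈ 21.6 days.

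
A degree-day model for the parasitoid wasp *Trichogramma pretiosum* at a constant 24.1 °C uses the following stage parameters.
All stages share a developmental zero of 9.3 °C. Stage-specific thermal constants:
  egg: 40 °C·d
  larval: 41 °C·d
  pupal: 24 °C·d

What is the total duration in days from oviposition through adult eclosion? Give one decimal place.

Daily accumulation at 24.1 °C = 24.1 − 9.3 = 14.8 DD/day.
Total K = 40 + 41 + 24 = 105 DD.
Total duration = 105 / 14.8 = 7.095 ≈ 7.1 days.

7.1 days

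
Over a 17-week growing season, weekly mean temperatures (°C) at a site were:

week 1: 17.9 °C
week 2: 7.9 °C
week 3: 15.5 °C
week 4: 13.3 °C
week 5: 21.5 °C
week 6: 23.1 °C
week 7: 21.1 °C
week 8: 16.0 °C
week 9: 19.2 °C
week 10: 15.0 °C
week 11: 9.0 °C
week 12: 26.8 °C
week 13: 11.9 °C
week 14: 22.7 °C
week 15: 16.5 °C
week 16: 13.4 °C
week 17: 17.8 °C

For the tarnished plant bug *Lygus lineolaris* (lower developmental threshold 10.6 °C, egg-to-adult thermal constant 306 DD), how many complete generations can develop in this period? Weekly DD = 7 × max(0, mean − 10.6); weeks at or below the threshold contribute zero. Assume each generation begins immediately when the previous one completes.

2 generations

Weekly DD (7 × max(0, T̄ − 10.6)): 51.1, 0.0, 34.3, 18.9, 76.3, 87.5, 73.5, 37.8, 60.2, 30.8, 0.0, 113.4, 9.1, 84.7, 41.3, 19.6, 50.4.
Season total = 788.9 DD.
Complete generations = ⌊788.9 / 306⌋ = 2.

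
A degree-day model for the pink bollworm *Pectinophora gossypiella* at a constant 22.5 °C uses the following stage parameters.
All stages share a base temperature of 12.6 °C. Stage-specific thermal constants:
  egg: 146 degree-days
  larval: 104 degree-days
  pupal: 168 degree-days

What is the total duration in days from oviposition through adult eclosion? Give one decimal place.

42.2 days

Daily accumulation at 22.5 °C = 22.5 − 12.6 = 9.9 DD/day.
Total K = 146 + 104 + 168 = 418 DD.
Total duration = 418 / 9.9 = 42.222 ≈ 42.2 days.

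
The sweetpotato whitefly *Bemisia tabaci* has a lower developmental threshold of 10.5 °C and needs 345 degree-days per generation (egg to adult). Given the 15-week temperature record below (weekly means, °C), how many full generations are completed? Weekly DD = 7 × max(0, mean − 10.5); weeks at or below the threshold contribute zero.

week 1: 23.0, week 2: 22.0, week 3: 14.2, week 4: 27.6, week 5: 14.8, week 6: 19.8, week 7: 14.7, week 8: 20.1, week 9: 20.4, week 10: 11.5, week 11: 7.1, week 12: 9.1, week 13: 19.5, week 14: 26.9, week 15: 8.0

2 generations

Weekly DD (7 × max(0, T̄ − 10.5)): 87.5, 80.5, 25.9, 119.7, 30.1, 65.1, 29.4, 67.2, 69.3, 7.0, 0.0, 0.0, 63.0, 114.8, 0.0.
Season total = 759.5 DD.
Complete generations = ⌊759.5 / 345⌋ = 2.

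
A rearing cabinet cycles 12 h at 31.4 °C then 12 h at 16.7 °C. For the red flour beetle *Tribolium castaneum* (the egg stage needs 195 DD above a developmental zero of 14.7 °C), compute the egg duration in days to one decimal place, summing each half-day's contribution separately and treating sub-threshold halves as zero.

Day half: max(0, 31.4 − 14.7) × 0.5 = 16.7 × 0.5 = 8.35 DD.
Night half: max(0, 16.7 − 14.7) × 0.5 = 2.0 × 0.5 = 1.00 DD.
Per 24 h: 9.35 DD/day.
Duration = 195 / 9.35 = 20.856 ≈ 20.9 days.

20.9 days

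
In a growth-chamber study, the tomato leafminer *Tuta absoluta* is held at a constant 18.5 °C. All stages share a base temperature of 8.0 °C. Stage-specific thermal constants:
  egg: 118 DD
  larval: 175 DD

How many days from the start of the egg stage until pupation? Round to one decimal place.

Daily accumulation at 18.5 °C = 18.5 − 8.0 = 10.5 DD/day.
Total K = 118 + 175 = 293 DD.
Total duration = 293 / 10.5 = 27.905 ≈ 27.9 days.

27.9 days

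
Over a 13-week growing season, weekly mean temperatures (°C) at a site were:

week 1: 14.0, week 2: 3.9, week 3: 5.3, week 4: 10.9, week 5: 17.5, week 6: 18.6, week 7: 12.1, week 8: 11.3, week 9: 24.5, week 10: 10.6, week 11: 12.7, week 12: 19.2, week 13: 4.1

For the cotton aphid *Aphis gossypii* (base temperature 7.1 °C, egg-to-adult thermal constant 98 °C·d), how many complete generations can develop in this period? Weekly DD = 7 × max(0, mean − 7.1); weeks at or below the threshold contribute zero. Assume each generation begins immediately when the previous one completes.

Weekly DD (7 × max(0, T̄ − 7.1)): 48.3, 0.0, 0.0, 26.6, 72.8, 80.5, 35.0, 29.4, 121.8, 24.5, 39.2, 84.7, 0.0.
Season total = 562.8 DD.
Complete generations = ⌊562.8 / 98⌋ = 5.

5 generations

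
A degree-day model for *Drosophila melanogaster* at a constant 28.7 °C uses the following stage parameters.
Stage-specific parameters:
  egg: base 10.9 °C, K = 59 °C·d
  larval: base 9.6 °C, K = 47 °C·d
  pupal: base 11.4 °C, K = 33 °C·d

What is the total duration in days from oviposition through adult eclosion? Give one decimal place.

7.7 days

egg: 59 / (28.7 − 10.9) = 59 / 17.8 = 3.315 d.
larval: 47 / (28.7 − 9.6) = 47 / 19.1 = 2.461 d.
pupal: 33 / (28.7 − 11.4) = 33 / 17.3 = 1.908 d.
Sum = 7.683 ≈ 7.7 days.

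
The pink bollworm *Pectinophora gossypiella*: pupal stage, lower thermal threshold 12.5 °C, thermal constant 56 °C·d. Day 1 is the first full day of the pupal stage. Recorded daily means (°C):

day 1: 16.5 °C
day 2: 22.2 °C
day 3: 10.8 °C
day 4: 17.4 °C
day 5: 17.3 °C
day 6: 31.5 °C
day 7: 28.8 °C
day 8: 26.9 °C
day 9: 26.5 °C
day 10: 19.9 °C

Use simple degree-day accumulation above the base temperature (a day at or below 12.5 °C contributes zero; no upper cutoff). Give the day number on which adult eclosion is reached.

day 7

Daily DD above 12.5 °C: 4.0, 9.7, 0.0, 4.9, 4.8, 19.0, 16.3, 14.4, 14.0, 7.4.
Cumulative: 4.0, 13.7, 13.7, 18.6, 23.4, 42.4, 58.7, 73.1, 87.1, 94.5.
The total first reaches 56 DD on day 7.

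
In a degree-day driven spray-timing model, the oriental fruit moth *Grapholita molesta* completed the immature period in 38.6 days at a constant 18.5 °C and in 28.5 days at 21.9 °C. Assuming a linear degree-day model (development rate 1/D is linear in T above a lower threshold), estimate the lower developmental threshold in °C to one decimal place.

Under the model K = D·(T − T_b), so D₁·(T₁ − T_b) = D₂·(T₂ − T_b).
38.6·(18.5 − T_b) = 28.5·(21.9 − T_b)
T_b = (38.6·18.5 − 28.5·21.9) / (38.6 − 28.5) = 89.95 / 10.1 = 8.906 °C ≈ 8.9 °C.

8.9 °C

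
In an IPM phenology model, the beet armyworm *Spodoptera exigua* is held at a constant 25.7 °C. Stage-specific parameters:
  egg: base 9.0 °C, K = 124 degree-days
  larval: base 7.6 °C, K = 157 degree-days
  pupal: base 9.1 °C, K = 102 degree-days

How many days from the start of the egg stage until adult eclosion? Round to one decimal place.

22.2 days

egg: 124 / (25.7 − 9.0) = 124 / 16.7 = 7.425 d.
larval: 157 / (25.7 − 7.6) = 157 / 18.1 = 8.674 d.
pupal: 102 / (25.7 − 9.1) = 102 / 16.6 = 6.145 d.
Sum = 22.244 ≈ 22.2 days.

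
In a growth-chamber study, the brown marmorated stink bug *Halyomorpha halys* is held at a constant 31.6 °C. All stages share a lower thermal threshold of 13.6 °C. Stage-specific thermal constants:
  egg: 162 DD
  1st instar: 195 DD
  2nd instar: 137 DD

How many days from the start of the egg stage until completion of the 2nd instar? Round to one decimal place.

Daily accumulation at 31.6 °C = 31.6 − 13.6 = 18.0 DD/day.
Total K = 162 + 195 + 137 = 494 DD.
Total duration = 494 / 18.0 = 27.444 ≈ 27.4 days.

27.4 days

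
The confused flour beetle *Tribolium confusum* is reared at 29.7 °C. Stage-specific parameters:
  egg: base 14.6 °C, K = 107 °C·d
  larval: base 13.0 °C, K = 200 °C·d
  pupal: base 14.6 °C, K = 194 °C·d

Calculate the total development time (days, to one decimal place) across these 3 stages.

31.9 days

egg: 107 / (29.7 − 14.6) = 107 / 15.1 = 7.086 d.
larval: 200 / (29.7 − 13.0) = 200 / 16.7 = 11.976 d.
pupal: 194 / (29.7 − 14.6) = 194 / 15.1 = 12.848 d.
Sum = 31.910 ≈ 31.9 days.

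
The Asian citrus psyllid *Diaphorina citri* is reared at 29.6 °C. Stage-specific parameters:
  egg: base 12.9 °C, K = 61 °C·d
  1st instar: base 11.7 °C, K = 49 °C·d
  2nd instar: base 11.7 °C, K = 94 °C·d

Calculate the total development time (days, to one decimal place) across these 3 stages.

11.6 days

egg: 61 / (29.6 − 12.9) = 61 / 16.7 = 3.653 d.
1st instar: 49 / (29.6 − 11.7) = 49 / 17.9 = 2.737 d.
2nd instar: 94 / (29.6 − 11.7) = 94 / 17.9 = 5.251 d.
Sum = 11.642 ≈ 11.6 days.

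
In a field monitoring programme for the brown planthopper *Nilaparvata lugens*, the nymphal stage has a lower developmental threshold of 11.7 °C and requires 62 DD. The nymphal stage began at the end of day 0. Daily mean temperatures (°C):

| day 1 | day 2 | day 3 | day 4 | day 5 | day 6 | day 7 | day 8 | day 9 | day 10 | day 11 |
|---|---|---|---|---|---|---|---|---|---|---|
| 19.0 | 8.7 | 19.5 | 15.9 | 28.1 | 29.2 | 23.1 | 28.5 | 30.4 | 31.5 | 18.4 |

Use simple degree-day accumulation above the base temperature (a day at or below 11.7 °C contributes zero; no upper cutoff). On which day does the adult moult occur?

Daily DD above 11.7 °C: 7.3, 0.0, 7.8, 4.2, 16.4, 17.5, 11.4, 16.8, 18.7, 19.8, 6.7.
Cumulative: 7.3, 7.3, 15.1, 19.3, 35.7, 53.2, 64.6, 81.4, 100.1, 119.9, 126.6.
The total first reaches 62 DD on day 7.

day 7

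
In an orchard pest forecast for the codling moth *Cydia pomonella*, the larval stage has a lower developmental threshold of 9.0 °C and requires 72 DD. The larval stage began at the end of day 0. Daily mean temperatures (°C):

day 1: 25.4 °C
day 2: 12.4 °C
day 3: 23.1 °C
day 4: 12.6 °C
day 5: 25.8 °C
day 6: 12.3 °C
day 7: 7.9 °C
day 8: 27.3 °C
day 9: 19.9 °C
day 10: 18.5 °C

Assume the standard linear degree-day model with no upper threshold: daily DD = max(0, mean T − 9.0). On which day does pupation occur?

day 8

Daily DD above 9.0 °C: 16.4, 3.4, 14.1, 3.6, 16.8, 3.3, 0.0, 18.3, 10.9, 9.5.
Cumulative: 16.4, 19.8, 33.9, 37.5, 54.3, 57.6, 57.6, 75.9, 86.8, 96.3.
The total first reaches 72 DD on day 8.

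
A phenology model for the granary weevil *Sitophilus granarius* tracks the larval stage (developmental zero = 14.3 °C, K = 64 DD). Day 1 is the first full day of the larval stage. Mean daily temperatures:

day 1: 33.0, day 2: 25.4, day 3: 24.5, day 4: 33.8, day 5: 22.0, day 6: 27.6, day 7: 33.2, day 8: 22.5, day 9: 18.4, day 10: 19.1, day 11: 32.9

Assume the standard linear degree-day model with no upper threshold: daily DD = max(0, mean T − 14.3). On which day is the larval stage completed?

day 5

Daily DD above 14.3 °C: 18.7, 11.1, 10.2, 19.5, 7.7, 13.3, 18.9, 8.2, 4.1, 4.8, 18.6.
Cumulative: 18.7, 29.8, 40.0, 59.5, 67.2, 80.5, 99.4, 107.6, 111.7, 116.5, 135.1.
The total first reaches 64 DD on day 5.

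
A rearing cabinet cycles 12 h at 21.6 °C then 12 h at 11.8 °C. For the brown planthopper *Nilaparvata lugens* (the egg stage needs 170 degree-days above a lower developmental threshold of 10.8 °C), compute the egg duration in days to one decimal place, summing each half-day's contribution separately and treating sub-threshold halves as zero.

Day half: max(0, 21.6 − 10.8) × 0.5 = 10.8 × 0.5 = 5.40 DD.
Night half: max(0, 11.8 − 10.8) × 0.5 = 1.0 × 0.5 = 0.50 DD.
Per 24 h: 5.90 DD/day.
Duration = 170 / 5.90 = 28.814 ≈ 28.8 days.

28.8 days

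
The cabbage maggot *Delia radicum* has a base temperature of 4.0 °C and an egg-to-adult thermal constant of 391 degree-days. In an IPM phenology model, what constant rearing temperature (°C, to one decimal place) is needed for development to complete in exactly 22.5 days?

21.4 °C

Required daily accumulation = 391 / 22.5 = 17.378 DD/day.
T = T_base + 17.378 = 4.0 + 17.378 = 21.378 ≈ 21.4 °C.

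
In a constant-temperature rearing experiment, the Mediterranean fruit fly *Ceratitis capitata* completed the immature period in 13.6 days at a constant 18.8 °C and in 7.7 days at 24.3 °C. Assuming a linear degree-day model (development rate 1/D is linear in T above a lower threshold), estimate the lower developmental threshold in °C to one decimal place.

11.6 °C

Under the model K = D·(T − T_b), so D₁·(T₁ − T_b) = D₂·(T₂ − T_b).
13.6·(18.8 − T_b) = 7.7·(24.3 − T_b)
T_b = (13.6·18.8 − 7.7·24.3) / (13.6 − 7.7) = 68.57 / 5.9 = 11.622 °C ≈ 11.6 °C.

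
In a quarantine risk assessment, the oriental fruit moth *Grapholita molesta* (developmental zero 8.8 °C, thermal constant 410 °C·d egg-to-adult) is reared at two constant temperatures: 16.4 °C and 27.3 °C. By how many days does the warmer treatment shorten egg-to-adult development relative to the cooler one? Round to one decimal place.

31.8 days

At 16.4 °C: 410 / (16.4 − 8.8) = 410 / 7.6 = 53.947 d.
At 27.3 °C: 410 / (27.3 − 8.8) = 410 / 18.5 = 22.162 d.
Difference = |53.947 − 22.162| = 31.785 ≈ 31.8 days.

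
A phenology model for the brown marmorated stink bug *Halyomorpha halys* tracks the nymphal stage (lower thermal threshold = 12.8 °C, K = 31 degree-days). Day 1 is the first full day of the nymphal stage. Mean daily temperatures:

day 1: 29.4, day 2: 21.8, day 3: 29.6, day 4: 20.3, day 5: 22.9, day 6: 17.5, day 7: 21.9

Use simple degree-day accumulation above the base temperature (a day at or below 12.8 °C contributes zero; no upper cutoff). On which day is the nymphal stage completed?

Daily DD above 12.8 °C: 16.6, 9.0, 16.8, 7.5, 10.1, 4.7, 9.1.
Cumulative: 16.6, 25.6, 42.4, 49.9, 60.0, 64.7, 73.8.
The total first reaches 31 DD on day 3.

day 3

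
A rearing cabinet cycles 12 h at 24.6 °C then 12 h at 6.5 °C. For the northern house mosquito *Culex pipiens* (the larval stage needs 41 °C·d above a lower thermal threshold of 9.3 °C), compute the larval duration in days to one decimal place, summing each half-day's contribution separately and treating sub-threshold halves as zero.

5.4 days

Day half: max(0, 24.6 − 9.3) × 0.5 = 15.3 × 0.5 = 7.65 DD.
Night half: max(0, 6.5 − 9.3) × 0.5 = 0.0 × 0.5 = 0.00 DD.
Per 24 h: 7.65 DD/day.
Duration = 41 / 7.65 = 5.359 ≈ 5.4 days.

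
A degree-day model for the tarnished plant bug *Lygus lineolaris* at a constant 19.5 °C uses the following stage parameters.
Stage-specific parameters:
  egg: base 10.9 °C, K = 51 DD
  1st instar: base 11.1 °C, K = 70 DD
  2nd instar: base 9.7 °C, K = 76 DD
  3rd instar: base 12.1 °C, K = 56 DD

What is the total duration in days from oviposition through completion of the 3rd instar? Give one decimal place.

29.6 days

egg: 51 / (19.5 − 10.9) = 51 / 8.6 = 5.930 d.
1st instar: 70 / (19.5 − 11.1) = 70 / 8.4 = 8.333 d.
2nd instar: 76 / (19.5 − 9.7) = 76 / 9.8 = 7.755 d.
3rd instar: 56 / (19.5 − 12.1) = 56 / 7.4 = 7.568 d.
Sum = 29.586 ≈ 29.6 days.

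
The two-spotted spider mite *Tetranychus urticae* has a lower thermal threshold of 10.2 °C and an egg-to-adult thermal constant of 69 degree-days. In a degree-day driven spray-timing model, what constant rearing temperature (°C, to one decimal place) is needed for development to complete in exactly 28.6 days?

12.6 °C

Required daily accumulation = 69 / 28.6 = 2.413 DD/day.
T = T_base + 2.413 = 10.2 + 2.413 = 12.613 ≈ 12.6 °C.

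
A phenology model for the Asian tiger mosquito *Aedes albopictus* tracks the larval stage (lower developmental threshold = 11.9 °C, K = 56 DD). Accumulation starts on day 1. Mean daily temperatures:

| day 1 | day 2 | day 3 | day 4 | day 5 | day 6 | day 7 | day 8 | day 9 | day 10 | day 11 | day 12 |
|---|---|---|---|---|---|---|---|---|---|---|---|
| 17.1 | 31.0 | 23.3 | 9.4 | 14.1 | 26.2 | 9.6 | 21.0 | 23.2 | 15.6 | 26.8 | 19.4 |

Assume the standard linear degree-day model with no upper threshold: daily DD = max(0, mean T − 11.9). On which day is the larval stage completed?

Daily DD above 11.9 °C: 5.2, 19.1, 11.4, 0.0, 2.2, 14.3, 0.0, 9.1, 11.3, 3.7, 14.9, 7.5.
Cumulative: 5.2, 24.3, 35.7, 35.7, 37.9, 52.2, 52.2, 61.3, 72.6, 76.3, 91.2, 98.7.
The total first reaches 56 DD on day 8.

day 8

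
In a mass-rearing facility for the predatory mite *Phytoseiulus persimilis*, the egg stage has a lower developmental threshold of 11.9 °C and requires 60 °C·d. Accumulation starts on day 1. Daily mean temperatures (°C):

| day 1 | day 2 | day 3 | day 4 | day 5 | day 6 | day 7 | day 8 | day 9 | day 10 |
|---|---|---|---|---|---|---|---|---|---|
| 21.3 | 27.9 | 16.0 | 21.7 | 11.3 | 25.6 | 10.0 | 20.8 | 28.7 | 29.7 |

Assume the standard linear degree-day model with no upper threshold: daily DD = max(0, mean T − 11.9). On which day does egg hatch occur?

Daily DD above 11.9 °C: 9.4, 16.0, 4.1, 9.8, 0.0, 13.7, 0.0, 8.9, 16.8, 17.8.
Cumulative: 9.4, 25.4, 29.5, 39.3, 39.3, 53.0, 53.0, 61.9, 78.7, 96.5.
The total first reaches 60 DD on day 8.

day 8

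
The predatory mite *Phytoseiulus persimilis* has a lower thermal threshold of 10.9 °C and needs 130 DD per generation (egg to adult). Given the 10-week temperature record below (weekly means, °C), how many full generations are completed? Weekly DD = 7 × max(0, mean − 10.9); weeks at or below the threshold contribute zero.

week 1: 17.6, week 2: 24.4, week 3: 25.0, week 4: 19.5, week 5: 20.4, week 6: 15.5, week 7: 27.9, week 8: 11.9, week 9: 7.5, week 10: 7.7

Weekly DD (7 × max(0, T̄ − 10.9)): 46.9, 94.5, 98.7, 60.2, 66.5, 32.2, 119.0, 7.0, 0.0, 0.0.
Season total = 525.0 DD.
Complete generations = ⌊525.0 / 130⌋ = 4.

4 generations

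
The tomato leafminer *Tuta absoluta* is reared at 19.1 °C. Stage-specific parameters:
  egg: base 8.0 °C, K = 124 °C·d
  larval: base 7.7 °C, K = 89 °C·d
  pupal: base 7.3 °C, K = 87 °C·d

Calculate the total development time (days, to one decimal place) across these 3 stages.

egg: 124 / (19.1 − 8.0) = 124 / 11.1 = 11.171 d.
larval: 89 / (19.1 − 7.7) = 89 / 11.4 = 7.807 d.
pupal: 87 / (19.1 − 7.3) = 87 / 11.8 = 7.373 d.
Sum = 26.351 ≈ 26.4 days.

26.4 days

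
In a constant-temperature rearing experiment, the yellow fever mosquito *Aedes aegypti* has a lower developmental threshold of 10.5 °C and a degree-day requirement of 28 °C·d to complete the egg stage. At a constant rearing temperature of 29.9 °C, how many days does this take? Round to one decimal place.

Daily accumulation = 29.9 − 10.5 = 19.4 DD/day.
Duration = 28 / 19.4 = 1.443 ≈ 1.4 days.

1.4 days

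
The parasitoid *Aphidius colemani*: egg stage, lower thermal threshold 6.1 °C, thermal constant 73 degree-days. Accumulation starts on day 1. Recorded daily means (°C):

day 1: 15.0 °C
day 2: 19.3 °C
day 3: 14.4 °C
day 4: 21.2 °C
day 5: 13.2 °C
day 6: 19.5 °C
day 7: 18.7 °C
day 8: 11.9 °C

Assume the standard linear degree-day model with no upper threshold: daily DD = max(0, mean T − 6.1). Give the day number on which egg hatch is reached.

Daily DD above 6.1 °C: 8.9, 13.2, 8.3, 15.1, 7.1, 13.4, 12.6, 5.8.
Cumulative: 8.9, 22.1, 30.4, 45.5, 52.6, 66.0, 78.6, 84.4.
The total first reaches 73 DD on day 7.

day 7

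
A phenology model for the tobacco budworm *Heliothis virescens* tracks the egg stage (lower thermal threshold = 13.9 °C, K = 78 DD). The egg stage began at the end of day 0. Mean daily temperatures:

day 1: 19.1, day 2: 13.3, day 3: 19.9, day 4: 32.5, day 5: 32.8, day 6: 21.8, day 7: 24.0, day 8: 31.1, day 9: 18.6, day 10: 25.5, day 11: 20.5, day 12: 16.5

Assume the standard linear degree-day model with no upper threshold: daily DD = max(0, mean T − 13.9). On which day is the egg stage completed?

Daily DD above 13.9 °C: 5.2, 0.0, 6.0, 18.6, 18.9, 7.9, 10.1, 17.2, 4.7, 11.6, 6.6, 2.6.
Cumulative: 5.2, 5.2, 11.2, 29.8, 48.7, 56.6, 66.7, 83.9, 88.6, 100.2, 106.8, 109.4.
The total first reaches 78 DD on day 8.

day 8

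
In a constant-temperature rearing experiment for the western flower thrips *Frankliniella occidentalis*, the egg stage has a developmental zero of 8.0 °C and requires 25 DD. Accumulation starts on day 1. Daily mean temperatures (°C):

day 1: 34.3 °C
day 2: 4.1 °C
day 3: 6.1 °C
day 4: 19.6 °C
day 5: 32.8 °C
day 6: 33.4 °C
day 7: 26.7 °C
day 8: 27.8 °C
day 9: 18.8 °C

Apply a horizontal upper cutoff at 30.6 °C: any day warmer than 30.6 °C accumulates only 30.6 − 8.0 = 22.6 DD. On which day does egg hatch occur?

Daily DD above 8.0 °C (capped at 22.6): 22.6, 0.0, 0.0, 11.6, 22.6, 22.6, 18.7, 19.8, 10.8.
Cumulative: 22.6, 22.6, 22.6, 34.2, 56.8, 79.4, 98.1, 117.9, 128.7.
The total first reaches 25 DD on day 4.

day 4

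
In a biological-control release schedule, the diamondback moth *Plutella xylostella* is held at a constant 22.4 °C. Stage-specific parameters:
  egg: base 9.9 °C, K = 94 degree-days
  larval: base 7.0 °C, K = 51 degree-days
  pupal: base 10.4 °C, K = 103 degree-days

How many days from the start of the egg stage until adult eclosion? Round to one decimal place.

egg: 94 / (22.4 − 9.9) = 94 / 12.5 = 7.520 d.
larval: 51 / (22.4 − 7.0) = 51 / 15.4 = 3.312 d.
pupal: 103 / (22.4 − 10.4) = 103 / 12.0 = 8.583 d.
Sum = 19.415 ≈ 19.4 days.

19.4 days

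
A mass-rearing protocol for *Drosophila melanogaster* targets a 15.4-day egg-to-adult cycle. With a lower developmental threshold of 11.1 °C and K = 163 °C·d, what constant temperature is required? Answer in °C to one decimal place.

Required daily accumulation = 163 / 15.4 = 10.584 DD/day.
T = T_base + 10.584 = 11.1 + 10.584 = 21.684 ≈ 21.7 °C.

21.7 °C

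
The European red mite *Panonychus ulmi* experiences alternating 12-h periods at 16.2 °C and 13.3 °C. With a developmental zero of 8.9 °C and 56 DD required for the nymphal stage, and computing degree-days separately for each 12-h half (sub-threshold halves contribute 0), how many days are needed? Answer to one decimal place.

9.6 days

Day half: max(0, 16.2 − 8.9) × 0.5 = 7.3 × 0.5 = 3.65 DD.
Night half: max(0, 13.3 − 8.9) × 0.5 = 4.4 × 0.5 = 2.20 DD.
Per 24 h: 5.85 DD/day.
Duration = 56 / 5.85 = 9.573 ≈ 9.6 days.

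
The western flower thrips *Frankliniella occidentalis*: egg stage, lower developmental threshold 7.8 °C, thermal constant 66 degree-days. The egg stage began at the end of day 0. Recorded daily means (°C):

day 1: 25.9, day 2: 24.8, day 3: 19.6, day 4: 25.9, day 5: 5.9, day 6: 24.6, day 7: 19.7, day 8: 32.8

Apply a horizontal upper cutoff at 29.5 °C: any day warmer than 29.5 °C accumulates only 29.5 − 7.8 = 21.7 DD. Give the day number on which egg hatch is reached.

Daily DD above 7.8 °C (capped at 21.7): 18.1, 17.0, 11.8, 18.1, 0.0, 16.8, 11.9, 21.7.
Cumulative: 18.1, 35.1, 46.9, 65.0, 65.0, 81.8, 93.7, 115.4.
The total first reaches 66 DD on day 6.

day 6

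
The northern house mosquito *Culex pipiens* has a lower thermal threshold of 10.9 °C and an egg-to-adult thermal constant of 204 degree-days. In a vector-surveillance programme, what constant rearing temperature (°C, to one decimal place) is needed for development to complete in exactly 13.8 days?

Required daily accumulation = 204 / 13.8 = 14.783 DD/day.
T = T_base + 14.783 = 10.9 + 14.783 = 25.683 ≈ 25.7 °C.

25.7 °C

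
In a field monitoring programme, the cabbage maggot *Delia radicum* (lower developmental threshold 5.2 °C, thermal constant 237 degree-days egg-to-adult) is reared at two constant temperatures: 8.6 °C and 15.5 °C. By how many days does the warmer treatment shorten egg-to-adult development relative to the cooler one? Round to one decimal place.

At 8.6 °C: 237 / (8.6 − 5.2) = 237 / 3.4 = 69.706 d.
At 15.5 °C: 237 / (15.5 − 5.2) = 237 / 10.3 = 23.010 d.
Difference = |69.706 − 23.010| = 46.696 ≈ 46.7 days.

46.7 days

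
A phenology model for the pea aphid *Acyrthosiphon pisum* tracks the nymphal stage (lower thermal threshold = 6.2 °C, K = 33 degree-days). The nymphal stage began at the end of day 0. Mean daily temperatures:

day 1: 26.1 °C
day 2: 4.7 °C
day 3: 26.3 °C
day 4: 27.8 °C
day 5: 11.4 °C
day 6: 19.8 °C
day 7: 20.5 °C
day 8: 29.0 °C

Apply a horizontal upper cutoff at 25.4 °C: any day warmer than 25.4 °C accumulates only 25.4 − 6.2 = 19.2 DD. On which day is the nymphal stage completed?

Daily DD above 6.2 °C (capped at 19.2): 19.2, 0.0, 19.2, 19.2, 5.2, 13.6, 14.3, 19.2.
Cumulative: 19.2, 19.2, 38.4, 57.6, 62.8, 76.4, 90.7, 109.9.
The total first reaches 33 DD on day 3.

day 3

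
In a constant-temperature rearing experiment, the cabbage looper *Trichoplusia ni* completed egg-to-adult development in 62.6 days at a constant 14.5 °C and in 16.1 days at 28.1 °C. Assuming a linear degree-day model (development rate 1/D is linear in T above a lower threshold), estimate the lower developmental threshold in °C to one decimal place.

Equal thermal constants: D₁(T₁ − T_b) = D₂(T₂ − T_b).
62.6·(14.5 − T_b) = 16.1·(28.1 − T_b)
T_b = (62.6·14.5 − 16.1·28.1) / (62.6 − 16.1) = 455.29 / 46.5 = 9.791 °C ≈ 9.8 °C.

9.8 °C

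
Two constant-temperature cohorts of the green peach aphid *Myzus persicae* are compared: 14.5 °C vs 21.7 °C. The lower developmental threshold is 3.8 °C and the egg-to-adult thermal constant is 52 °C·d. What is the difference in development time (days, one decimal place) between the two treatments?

2.0 days

At 14.5 °C: 52 / (14.5 − 3.8) = 52 / 10.7 = 4.860 d.
At 21.7 °C: 52 / (21.7 − 3.8) = 52 / 17.9 = 2.905 d.
Difference = |4.860 − 2.905| = 1.955 ≈ 2.0 days.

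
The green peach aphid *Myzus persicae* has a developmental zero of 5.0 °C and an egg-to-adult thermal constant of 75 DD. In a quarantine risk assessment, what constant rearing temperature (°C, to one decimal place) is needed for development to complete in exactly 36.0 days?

Required daily accumulation = 75 / 36.0 = 2.083 DD/day.
T = T_base + 2.083 = 5.0 + 2.083 = 7.083 ≈ 7.1 °C.

7.1 °C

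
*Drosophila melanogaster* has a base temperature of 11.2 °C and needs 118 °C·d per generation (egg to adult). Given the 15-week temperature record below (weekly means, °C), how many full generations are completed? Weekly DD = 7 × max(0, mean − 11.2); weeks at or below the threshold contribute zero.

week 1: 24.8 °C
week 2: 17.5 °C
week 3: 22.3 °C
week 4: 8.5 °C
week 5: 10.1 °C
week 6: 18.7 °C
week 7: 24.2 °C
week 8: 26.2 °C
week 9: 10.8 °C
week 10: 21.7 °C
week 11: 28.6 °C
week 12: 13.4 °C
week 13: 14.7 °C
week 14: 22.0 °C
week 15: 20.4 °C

7 generations

Weekly DD (7 × max(0, T̄ − 11.2)): 95.2, 44.1, 77.7, 0.0, 0.0, 52.5, 91.0, 105.0, 0.0, 73.5, 121.8, 15.4, 24.5, 75.6, 64.4.
Season total = 840.7 DD.
Complete generations = ⌊840.7 / 118⌋ = 7.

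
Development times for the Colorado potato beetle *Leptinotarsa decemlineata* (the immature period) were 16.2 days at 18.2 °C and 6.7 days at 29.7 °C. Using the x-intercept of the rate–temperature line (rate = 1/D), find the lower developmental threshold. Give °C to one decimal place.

Equal thermal constants: D₁(T₁ − T_b) = D₂(T₂ − T_b).
16.2·(18.2 − T_b) = 6.7·(29.7 − T_b)
T_b = (16.2·18.2 − 6.7·29.7) / (16.2 − 6.7) = 95.85 / 9.5 = 10.089 °C ≈ 10.1 °C.

10.1 °C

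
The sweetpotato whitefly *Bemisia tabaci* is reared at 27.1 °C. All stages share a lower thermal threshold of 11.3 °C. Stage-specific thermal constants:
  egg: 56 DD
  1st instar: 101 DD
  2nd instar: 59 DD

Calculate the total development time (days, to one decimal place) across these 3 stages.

13.7 days

Daily accumulation at 27.1 °C = 27.1 − 11.3 = 15.8 DD/day.
Total K = 56 + 101 + 59 = 216 DD.
Total duration = 216 / 15.8 = 13.671 ≈ 13.7 days.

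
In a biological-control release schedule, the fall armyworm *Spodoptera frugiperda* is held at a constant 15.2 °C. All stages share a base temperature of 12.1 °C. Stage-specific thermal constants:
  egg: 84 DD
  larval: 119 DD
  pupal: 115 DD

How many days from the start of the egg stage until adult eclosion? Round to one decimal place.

102.6 days

Daily accumulation at 15.2 °C = 15.2 − 12.1 = 3.1 DD/day.
Total K = 84 + 119 + 115 = 318 DD.
Total duration = 318 / 3.1 = 102.581 ≈ 102.6 days.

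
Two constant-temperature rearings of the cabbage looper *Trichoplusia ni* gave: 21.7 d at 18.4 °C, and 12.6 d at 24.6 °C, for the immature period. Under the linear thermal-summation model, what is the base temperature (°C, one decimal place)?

Linear rate model ⇒ the product D·(T − T_b) is constant across temperatures.
21.7·(18.4 − T_b) = 12.6·(24.6 − T_b)
T_b = (21.7·18.4 − 12.6·24.6) / (21.7 − 12.6) = 89.32 / 9.1 = 9.815 °C ≈ 9.8 °C.

9.8 °C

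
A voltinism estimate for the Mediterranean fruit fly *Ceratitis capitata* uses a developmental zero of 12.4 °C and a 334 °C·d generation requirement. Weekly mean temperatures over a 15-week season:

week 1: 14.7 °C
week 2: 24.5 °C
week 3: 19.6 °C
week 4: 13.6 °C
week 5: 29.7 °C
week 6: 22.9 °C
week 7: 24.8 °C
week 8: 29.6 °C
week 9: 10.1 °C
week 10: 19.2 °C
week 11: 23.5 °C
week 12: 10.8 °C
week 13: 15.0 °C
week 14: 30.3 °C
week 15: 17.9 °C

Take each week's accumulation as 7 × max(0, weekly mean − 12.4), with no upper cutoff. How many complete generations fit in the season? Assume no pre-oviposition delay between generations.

Weekly DD (7 × max(0, T̄ − 12.4)): 16.1, 84.7, 50.4, 8.4, 121.1, 73.5, 86.8, 120.4, 0.0, 47.6, 77.7, 0.0, 18.2, 125.3, 38.5.
Season total = 868.7 DD.
Complete generations = ⌊868.7 / 334⌋ = 2.

2 generations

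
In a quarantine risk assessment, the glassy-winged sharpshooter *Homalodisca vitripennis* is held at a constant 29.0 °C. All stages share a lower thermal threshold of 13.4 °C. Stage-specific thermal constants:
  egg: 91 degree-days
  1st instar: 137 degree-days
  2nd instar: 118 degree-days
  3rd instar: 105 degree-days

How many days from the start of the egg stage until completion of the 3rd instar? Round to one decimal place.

28.9 days

Daily accumulation at 29.0 °C = 29.0 − 13.4 = 15.6 DD/day.
Total K = 91 + 137 + 118 + 105 = 451 DD.
Total duration = 451 / 15.6 = 28.910 ≈ 28.9 days.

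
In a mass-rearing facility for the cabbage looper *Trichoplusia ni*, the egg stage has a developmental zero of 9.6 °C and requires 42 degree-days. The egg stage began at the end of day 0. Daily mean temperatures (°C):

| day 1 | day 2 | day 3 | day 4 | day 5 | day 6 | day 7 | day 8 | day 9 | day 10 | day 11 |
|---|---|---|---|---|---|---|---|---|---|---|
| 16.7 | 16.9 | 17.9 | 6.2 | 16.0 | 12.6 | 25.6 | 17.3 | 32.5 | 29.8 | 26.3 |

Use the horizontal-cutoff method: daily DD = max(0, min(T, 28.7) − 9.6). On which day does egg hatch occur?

day 7

Daily DD above 9.6 °C (capped at 19.1): 7.1, 7.3, 8.3, 0.0, 6.4, 3.0, 16.0, 7.7, 19.1, 19.1, 16.7.
Cumulative: 7.1, 14.4, 22.7, 22.7, 29.1, 32.1, 48.1, 55.8, 74.9, 94.0, 110.7.
The total first reaches 42 DD on day 7.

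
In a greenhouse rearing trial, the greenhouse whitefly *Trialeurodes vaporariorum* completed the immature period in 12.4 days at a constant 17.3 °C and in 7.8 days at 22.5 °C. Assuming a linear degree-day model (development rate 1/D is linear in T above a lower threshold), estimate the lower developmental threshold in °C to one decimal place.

8.5 °C

Linear rate model ⇒ the product D·(T − T_b) is constant across temperatures.
12.4·(17.3 − T_b) = 7.8·(22.5 − T_b)
T_b = (12.4·17.3 − 7.8·22.5) / (12.4 − 7.8) = 39.02 / 4.6 = 8.483 °C ≈ 8.5 °C.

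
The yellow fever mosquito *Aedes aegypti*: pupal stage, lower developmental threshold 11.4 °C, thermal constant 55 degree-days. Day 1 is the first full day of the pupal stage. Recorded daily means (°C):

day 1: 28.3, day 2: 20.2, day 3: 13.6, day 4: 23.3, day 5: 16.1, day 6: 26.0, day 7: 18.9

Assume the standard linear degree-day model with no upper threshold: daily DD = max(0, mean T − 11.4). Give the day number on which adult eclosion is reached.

Daily DD above 11.4 °C: 16.9, 8.8, 2.2, 11.9, 4.7, 14.6, 7.5.
Cumulative: 16.9, 25.7, 27.9, 39.8, 44.5, 59.1, 66.6.
The total first reaches 55 DD on day 6.

day 6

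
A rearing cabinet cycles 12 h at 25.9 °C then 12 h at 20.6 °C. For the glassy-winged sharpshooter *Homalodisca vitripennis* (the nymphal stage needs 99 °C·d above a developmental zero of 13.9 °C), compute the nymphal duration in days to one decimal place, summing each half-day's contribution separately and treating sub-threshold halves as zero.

10.6 days

Day half: max(0, 25.9 − 13.9) × 0.5 = 12.0 × 0.5 = 6.00 DD.
Night half: max(0, 20.6 − 13.9) × 0.5 = 6.7 × 0.5 = 3.35 DD.
Per 24 h: 9.35 DD/day.
Duration = 99 / 9.35 = 10.588 ≈ 10.6 days.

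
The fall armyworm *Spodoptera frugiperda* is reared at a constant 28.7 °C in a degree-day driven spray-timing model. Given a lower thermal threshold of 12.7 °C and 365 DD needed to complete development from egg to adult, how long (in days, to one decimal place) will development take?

22.8 days

Daily accumulation = 28.7 − 12.7 = 16.0 DD/day.
Duration = 365 / 16.0 = 22.812 ≈ 22.8 days.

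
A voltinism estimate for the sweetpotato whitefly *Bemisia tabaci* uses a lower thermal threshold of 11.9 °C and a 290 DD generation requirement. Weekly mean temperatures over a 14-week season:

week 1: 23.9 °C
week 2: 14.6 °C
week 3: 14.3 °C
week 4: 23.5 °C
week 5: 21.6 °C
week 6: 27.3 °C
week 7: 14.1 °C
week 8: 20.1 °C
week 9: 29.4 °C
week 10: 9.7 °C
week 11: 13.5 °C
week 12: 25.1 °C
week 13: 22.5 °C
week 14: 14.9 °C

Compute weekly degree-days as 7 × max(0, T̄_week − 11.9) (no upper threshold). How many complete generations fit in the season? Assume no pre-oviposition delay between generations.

2 generations

Weekly DD (7 × max(0, T̄ − 11.9)): 84.0, 18.9, 16.8, 81.2, 67.9, 107.8, 15.4, 57.4, 122.5, 0.0, 11.2, 92.4, 74.2, 21.0.
Season total = 770.7 DD.
Complete generations = ⌊770.7 / 290⌋ = 2.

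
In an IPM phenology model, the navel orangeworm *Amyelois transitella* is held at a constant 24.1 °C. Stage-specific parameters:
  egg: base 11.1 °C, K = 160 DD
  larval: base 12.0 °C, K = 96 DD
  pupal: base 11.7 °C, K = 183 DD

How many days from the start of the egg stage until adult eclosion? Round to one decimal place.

egg: 160 / (24.1 − 11.1) = 160 / 13.0 = 12.308 d.
larval: 96 / (24.1 − 12.0) = 96 / 12.1 = 7.934 d.
pupal: 183 / (24.1 − 11.7) = 183 / 12.4 = 14.758 d.
Sum = 35.000 ≈ 35.0 days.

35.0 days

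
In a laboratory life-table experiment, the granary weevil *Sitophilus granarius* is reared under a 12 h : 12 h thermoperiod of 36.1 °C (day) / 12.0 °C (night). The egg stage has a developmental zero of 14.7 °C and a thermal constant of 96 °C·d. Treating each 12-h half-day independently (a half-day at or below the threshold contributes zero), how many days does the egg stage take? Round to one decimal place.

Day half: max(0, 36.1 − 14.7) × 0.5 = 21.4 × 0.5 = 10.70 DD.
Night half: max(0, 12.0 − 14.7) × 0.5 = 0.0 × 0.5 = 0.00 DD.
Per 24 h: 10.70 DD/day.
Duration = 96 / 10.70 = 8.972 ≈ 9.0 days.

9.0 days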